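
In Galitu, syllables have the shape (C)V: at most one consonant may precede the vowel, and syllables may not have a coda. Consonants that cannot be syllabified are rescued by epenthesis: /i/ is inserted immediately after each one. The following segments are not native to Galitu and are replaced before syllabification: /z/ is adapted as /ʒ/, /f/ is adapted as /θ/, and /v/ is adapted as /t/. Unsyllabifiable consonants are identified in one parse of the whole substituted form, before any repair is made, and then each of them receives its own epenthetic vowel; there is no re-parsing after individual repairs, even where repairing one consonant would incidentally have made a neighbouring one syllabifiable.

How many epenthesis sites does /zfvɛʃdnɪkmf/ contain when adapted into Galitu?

7

After substitution the input is /ʒθtɛʃdnɪkmθ/.
The unsyllabifiable consonants are /ʒ/, /θ/, /ʃ/, /d/, /k/, /m/, /θ/; each receives one epenthetic vowel.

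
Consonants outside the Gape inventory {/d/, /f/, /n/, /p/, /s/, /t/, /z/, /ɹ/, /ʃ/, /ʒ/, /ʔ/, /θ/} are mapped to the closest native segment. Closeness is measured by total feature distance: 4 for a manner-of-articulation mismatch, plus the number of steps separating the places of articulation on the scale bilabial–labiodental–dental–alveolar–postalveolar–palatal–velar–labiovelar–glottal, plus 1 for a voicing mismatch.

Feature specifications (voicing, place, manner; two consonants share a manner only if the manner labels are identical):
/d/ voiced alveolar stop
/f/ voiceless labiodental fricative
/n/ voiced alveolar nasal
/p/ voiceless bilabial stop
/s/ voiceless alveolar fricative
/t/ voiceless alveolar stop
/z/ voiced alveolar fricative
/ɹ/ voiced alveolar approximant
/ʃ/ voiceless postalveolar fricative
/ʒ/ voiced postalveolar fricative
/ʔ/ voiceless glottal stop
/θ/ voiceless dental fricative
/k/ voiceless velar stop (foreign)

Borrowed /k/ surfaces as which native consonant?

ʔ

/ʔ/ is closest: same manner (stop), place distance 2 (velar→glottal), same voicing; total 2. Next closest is /t/ at distance 3.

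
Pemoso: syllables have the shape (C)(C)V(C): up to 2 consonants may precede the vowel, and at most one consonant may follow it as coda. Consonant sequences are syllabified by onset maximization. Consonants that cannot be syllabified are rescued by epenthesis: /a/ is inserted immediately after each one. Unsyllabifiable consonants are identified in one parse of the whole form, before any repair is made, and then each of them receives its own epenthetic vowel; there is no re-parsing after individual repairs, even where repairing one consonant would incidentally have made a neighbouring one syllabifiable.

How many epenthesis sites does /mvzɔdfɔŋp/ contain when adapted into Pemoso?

2

The unsyllabifiable consonants are /m/, /p/; each receives one epenthetic vowel.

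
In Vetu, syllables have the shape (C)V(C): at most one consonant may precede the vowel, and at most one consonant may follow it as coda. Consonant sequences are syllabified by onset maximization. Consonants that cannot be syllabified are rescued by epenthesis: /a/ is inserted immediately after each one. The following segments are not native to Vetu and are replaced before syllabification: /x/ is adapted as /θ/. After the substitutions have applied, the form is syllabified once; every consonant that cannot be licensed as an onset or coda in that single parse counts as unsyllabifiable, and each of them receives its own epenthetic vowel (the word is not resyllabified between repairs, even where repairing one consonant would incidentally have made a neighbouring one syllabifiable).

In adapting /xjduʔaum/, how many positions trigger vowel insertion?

2

After substitution the input is /θjduʔaum/.
The unsyllabifiable consonants are /θ/, /j/; each receives one epenthetic vowel.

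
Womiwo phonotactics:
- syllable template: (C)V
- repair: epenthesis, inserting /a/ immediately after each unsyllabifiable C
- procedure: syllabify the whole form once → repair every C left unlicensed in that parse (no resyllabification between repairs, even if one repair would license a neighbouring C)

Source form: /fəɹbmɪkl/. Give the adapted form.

fəɹabamɪkala

Syllabifying with onset maximization leaves /ɹ/, /b/, /k/, /l/ stranded (no codas are permitted; onsets are limited to one consonant).
Each unlicensed consonant becomes the onset of a new syllable: /ɹ/ → /ɹa/, /b/ → /ba/, /k/ → /ka/, /l/ → /la/.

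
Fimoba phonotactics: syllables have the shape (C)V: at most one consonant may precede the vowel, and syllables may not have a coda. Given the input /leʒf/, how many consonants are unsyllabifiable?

Under (C)V, the unsyllabifiable consonants are /ʒ/, /f/ (no codas are permitted; onsets are limited to one consonant).

2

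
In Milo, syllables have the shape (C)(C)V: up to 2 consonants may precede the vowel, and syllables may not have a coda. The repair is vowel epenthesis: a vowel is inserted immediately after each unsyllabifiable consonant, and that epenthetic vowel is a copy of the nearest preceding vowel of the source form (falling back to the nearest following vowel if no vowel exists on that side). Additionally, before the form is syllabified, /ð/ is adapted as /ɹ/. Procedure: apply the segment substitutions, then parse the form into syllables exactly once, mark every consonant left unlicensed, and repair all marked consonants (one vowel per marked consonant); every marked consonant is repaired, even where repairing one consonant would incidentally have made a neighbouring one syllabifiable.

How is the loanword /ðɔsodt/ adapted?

Substitution: /ð/ → /ɹ/, giving /ɹɔsodt/.
Under (C)(C)V, the unsyllabifiable consonants are /d/, /t/ (no codas are permitted; onsets may contain at most 2 consonants).
Inserting the epenthetic vowel yields /d/ → /do/, /t/ → /to/.

ɹɔsodoto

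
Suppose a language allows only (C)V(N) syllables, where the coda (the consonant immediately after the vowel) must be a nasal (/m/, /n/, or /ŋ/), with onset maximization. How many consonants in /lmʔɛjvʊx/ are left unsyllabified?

4

The consonants /l/, /m/, /j/, /x/ cannot be parsed into a legal (C)V(N) syllable (only a nasal (/m/, /n/, or /ŋ/) is licensed in coda position; onsets are limited to one consonant).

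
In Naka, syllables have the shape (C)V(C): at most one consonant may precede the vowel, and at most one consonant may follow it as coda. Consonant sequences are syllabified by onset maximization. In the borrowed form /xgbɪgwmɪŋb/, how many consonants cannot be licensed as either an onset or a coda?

4

Syllabifying with onset maximization leaves /x/, /g/, /w/, /b/ stranded (at most one coda consonant is licensed; onsets are limited to one consonant).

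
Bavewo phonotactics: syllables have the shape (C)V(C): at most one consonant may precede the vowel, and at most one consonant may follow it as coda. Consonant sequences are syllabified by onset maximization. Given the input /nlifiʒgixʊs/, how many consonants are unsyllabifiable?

1

The consonants /n/ cannot be parsed into a legal (C)V(C) syllable (at most one coda consonant is licensed; onsets are limited to one consonant).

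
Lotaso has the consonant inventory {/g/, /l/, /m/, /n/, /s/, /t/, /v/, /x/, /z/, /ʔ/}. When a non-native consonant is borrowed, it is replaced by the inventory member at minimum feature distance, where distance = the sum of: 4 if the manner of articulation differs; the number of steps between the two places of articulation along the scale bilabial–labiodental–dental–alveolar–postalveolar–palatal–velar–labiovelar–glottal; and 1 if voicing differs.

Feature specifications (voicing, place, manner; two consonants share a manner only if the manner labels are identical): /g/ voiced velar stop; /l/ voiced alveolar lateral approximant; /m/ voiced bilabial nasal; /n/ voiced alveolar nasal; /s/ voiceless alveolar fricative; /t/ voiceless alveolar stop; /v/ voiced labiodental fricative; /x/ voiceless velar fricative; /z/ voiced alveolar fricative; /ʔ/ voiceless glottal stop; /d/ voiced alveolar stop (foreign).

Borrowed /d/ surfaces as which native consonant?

/t/ is closest: same manner (stop), place distance 0 (alveolar→alveolar), voicing differs (+1); total 1. Next closest is /g/ at distance 3.

t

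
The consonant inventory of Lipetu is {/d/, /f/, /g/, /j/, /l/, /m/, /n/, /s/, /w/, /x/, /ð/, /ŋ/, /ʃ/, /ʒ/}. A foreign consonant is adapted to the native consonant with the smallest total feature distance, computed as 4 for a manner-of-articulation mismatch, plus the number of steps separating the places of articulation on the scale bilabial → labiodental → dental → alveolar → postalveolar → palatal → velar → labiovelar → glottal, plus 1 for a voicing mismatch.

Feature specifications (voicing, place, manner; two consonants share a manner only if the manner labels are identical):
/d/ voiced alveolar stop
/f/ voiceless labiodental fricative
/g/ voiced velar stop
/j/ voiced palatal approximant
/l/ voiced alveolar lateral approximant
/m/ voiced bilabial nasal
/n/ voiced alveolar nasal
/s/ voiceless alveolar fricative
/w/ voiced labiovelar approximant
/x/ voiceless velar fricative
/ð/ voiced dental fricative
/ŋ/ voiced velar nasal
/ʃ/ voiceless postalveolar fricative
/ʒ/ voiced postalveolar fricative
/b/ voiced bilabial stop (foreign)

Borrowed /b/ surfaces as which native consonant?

d

/d/ is closest: same manner (stop), place distance 3 (bilabial→alveolar), same voicing; total 3. Next closest is /m/ at distance 4.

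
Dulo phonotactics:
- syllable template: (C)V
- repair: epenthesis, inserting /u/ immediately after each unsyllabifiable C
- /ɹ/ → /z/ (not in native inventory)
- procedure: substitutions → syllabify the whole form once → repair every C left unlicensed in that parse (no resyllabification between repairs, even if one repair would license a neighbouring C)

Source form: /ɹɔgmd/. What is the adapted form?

Substitution: /ɹ/ → /z/, giving /zɔgmd/.
Under (C)V, the unsyllabifiable consonants are /g/, /m/, /d/ (no codas are permitted; onsets are limited to one consonant).
Epenthesis after each stranded consonant: /g/ → /gu/, /m/ → /mu/, /d/ → /du/.

zɔgumudu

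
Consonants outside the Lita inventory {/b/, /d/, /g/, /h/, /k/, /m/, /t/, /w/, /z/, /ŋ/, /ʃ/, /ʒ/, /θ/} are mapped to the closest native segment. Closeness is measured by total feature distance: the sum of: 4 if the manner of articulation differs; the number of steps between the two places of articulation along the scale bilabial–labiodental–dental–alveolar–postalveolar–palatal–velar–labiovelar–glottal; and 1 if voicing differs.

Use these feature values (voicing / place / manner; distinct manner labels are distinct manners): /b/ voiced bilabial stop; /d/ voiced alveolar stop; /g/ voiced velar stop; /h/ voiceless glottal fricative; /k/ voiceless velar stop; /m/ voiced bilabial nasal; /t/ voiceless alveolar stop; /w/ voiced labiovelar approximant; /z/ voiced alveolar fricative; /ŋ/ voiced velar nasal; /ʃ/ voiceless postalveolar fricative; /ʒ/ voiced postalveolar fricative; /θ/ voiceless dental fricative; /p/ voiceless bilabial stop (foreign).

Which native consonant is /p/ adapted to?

b

/b/ is closest: same manner (stop), place distance 0 (bilabial→bilabial), voicing differs (+1); total 1. Next closest is /t/ at distance 3.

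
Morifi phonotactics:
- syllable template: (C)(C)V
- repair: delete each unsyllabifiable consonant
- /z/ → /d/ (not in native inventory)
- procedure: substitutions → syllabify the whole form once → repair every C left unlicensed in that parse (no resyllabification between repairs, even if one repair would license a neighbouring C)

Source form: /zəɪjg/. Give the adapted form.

Substitution: /z/ → /d/, giving /dəɪjg/.
The consonants /j/, /g/ cannot be parsed into a legal (C)(C)V syllable (no codas are permitted; onsets may contain at most 2 consonants).
Deletion applies to /j/, /g/.

dəɪ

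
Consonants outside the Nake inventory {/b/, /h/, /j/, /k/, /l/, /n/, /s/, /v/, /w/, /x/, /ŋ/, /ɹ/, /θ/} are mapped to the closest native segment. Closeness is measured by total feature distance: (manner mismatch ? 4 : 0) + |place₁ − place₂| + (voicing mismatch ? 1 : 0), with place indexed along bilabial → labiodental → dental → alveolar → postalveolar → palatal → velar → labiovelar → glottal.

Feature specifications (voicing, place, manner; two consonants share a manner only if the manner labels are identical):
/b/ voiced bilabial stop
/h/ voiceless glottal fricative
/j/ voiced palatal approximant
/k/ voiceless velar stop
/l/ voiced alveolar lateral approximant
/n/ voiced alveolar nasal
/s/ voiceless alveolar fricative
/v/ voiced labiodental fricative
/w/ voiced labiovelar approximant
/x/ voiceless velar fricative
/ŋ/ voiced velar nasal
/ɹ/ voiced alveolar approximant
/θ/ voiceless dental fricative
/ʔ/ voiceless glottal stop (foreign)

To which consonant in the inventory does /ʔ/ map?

k

/k/ is closest: same manner (stop), place distance 2 (glottal→velar), same voicing; total 2. Next closest is /h/ at distance 4.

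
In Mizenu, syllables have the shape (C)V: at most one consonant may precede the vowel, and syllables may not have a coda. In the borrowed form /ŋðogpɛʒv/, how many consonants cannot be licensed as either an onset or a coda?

4

Syllabifying with onset maximization leaves /ŋ/, /g/, /ʒ/, /v/ stranded (no codas are permitted; onsets are limited to one consonant).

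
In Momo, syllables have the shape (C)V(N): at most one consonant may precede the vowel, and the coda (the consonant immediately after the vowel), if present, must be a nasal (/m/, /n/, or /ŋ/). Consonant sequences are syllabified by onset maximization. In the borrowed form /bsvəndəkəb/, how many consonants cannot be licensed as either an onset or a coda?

The consonants /b/, /s/, /b/ cannot be parsed into a legal (C)V(N) syllable (only a nasal (/m/, /n/, or /ŋ/) is licensed in coda position; onsets are limited to one consonant).

3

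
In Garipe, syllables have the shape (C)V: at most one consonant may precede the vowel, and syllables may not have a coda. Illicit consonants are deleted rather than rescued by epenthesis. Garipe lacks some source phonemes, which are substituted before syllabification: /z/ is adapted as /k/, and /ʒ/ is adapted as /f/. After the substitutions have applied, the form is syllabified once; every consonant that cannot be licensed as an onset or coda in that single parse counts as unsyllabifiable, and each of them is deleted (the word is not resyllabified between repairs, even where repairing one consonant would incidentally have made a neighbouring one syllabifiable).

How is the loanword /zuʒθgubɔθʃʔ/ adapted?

Substitution: /z/ → /k/, /ʒ/ → /f/, giving /kufθgubɔθʃʔ/.
Syllabifying with onset maximization leaves /f/, /θ/, /θ/, /ʃ/, /ʔ/ stranded (no codas are permitted; onsets are limited to one consonant).
Deletion applies to /f/, /θ/, /θ/, /ʃ/, /ʔ/.

kugubɔ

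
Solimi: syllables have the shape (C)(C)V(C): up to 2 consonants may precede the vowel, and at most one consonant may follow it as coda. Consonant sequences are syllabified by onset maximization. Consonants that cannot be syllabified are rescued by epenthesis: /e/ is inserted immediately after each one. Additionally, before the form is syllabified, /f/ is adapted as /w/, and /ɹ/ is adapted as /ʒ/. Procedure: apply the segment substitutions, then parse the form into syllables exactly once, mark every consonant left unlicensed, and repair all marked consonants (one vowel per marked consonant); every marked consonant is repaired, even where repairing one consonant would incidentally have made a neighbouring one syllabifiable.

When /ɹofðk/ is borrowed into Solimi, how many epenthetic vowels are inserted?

After substitution the input is /ʒowðk/.
The unsyllabifiable consonants are /ð/, /k/; each receives one epenthetic vowel.

2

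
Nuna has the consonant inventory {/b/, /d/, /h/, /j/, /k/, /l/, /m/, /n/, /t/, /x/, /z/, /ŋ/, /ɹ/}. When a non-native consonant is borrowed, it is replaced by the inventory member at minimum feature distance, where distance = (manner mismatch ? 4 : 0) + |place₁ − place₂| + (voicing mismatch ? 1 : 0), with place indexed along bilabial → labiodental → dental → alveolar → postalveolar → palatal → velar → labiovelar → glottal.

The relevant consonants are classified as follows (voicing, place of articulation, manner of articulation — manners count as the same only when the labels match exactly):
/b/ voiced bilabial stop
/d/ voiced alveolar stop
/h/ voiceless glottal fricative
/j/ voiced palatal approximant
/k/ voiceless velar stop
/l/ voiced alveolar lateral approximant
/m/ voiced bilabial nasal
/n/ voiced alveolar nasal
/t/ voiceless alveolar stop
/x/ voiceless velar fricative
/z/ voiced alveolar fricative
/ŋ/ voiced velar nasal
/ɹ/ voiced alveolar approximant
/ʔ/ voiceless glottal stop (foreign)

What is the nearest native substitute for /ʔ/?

/k/ is closest: same manner (stop), place distance 2 (glottal→velar), same voicing; total 2. Next closest is /h/ at distance 4.

k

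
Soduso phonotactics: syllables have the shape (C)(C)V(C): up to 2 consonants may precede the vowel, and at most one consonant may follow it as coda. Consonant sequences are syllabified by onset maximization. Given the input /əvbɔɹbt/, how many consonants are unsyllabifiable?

Syllabifying with onset maximization leaves /b/, /t/ stranded (at most one coda consonant is licensed; onsets may contain at most 2 consonants).

2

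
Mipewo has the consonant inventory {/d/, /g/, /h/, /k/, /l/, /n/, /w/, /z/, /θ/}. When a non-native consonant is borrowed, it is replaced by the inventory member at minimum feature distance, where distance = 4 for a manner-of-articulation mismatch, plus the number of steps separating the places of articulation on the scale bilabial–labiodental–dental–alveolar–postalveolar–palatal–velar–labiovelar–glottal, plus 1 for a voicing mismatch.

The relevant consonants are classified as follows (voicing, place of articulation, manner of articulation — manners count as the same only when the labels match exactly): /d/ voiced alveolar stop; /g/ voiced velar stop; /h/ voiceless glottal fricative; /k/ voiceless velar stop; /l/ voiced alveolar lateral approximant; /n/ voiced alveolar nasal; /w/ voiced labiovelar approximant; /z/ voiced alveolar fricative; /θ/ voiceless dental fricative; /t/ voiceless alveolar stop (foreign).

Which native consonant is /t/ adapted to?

/d/ is closest: same manner (stop), place distance 0 (alveolar→alveolar), voicing differs (+1); total 1. Next closest is /k/ at distance 3.

d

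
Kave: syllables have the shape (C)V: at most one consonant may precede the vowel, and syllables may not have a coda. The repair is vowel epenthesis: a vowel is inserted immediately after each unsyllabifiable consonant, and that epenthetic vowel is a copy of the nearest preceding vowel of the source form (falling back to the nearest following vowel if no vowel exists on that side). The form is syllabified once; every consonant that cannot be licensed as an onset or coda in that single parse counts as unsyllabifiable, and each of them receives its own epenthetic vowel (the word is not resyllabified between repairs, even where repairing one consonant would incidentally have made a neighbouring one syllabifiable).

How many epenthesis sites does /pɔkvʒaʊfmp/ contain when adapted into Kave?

5

The unsyllabifiable consonants are /k/, /v/, /f/, /m/, /p/; each receives one epenthetic vowel.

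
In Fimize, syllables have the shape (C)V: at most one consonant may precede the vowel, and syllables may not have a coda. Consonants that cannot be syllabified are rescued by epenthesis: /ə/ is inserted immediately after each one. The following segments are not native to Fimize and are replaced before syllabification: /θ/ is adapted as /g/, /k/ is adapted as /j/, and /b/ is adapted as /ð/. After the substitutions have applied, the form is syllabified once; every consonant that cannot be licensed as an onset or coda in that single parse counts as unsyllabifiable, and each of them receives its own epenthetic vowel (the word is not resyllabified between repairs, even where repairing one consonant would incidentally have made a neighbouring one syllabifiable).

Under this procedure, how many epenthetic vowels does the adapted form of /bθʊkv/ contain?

After substitution the input is /ðgʊjv/.
The unsyllabifiable consonants are /ð/, /j/, /v/; each receives one epenthetic vowel.

3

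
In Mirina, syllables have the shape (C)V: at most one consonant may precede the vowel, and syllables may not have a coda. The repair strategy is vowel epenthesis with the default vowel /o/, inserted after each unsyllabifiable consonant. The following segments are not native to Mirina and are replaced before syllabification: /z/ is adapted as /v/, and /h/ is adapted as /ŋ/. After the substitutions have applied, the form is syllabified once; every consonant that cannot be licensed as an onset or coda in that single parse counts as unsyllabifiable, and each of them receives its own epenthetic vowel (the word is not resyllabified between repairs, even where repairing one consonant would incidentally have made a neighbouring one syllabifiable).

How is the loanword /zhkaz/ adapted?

Substitution: /z/ → /v/, /h/ → /ŋ/, giving /vŋkav/.
Under (C)V, the unsyllabifiable consonants are /v/, /ŋ/, /v/ (no codas are permitted; onsets are limited to one consonant).
Epenthesis after each stranded consonant: /v/ → /vo/, /ŋ/ → /ŋo/, /v/ → /vo/.

voŋokavo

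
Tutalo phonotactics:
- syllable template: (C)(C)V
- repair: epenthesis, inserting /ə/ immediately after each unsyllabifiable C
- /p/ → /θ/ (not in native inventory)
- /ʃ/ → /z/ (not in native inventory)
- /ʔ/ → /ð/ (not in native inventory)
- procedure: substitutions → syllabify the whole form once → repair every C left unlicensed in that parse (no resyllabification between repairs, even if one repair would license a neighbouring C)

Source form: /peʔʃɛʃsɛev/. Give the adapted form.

Substitution: /p/ → /θ/, /ʔ/ → /ð/, /ʃ/ → /z/, giving /θeðzɛzsɛev/.
Syllabifying with onset maximization leaves /v/ stranded (no codas are permitted; onsets may contain at most 2 consonants).
Inserting the epenthetic vowel yields /v/ → /və/.

θeðzɛzsɛevə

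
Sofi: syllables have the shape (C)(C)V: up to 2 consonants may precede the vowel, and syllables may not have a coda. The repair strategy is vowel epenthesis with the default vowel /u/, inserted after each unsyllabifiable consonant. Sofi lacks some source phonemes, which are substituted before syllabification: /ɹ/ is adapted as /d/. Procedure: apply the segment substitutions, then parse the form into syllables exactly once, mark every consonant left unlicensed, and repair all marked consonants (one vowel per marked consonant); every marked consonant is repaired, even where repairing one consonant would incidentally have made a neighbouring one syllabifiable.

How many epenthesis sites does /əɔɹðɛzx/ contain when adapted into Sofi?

2

After substitution the input is /əɔdðɛzx/.
The unsyllabifiable consonants are /z/, /x/; each receives one epenthetic vowel.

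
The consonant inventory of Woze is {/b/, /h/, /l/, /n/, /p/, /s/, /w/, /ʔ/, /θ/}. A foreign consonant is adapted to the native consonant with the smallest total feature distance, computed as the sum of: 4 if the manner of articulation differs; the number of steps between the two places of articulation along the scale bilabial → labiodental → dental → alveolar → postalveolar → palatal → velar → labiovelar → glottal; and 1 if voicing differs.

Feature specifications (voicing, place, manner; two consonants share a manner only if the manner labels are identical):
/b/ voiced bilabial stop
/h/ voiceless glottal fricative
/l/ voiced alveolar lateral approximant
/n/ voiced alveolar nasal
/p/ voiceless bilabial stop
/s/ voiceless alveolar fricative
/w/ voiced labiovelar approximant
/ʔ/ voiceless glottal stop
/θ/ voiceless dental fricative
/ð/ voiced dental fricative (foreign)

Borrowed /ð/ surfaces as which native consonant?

/θ/ is closest: same manner (fricative), place distance 0 (dental→dental), voicing differs (+1); total 1. Next closest is /s/ at distance 2.

θ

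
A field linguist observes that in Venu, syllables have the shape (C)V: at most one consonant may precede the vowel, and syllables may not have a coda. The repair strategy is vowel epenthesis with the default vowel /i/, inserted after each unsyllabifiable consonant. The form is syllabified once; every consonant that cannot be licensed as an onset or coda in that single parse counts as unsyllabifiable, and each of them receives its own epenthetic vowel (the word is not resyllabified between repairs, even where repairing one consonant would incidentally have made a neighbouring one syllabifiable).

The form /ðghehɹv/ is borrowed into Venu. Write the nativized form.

Under (C)V, the unsyllabifiable consonants are /ð/, /g/, /h/, /ɹ/, /v/ (no codas are permitted; onsets are limited to one consonant).
Epenthesis after each stranded consonant: /ð/ → /ði/, /g/ → /gi/, /h/ → /hi/, /ɹ/ → /ɹi/, /v/ → /vi/.

ðigihehiɹivi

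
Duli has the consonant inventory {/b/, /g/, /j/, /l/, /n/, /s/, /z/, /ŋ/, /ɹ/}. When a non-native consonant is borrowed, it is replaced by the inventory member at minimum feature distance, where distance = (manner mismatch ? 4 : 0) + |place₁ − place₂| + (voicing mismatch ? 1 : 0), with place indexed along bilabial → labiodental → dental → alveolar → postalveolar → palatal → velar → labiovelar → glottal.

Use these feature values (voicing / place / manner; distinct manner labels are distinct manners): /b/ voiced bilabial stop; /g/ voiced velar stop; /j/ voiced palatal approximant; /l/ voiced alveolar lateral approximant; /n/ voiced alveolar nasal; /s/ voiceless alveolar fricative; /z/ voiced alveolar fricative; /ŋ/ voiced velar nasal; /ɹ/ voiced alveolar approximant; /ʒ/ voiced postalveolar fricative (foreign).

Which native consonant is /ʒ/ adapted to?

/z/ is closest: same manner (fricative), place distance 1 (postalveolar→alveolar), same voicing; total 1. Next closest is /s/ at distance 2.

z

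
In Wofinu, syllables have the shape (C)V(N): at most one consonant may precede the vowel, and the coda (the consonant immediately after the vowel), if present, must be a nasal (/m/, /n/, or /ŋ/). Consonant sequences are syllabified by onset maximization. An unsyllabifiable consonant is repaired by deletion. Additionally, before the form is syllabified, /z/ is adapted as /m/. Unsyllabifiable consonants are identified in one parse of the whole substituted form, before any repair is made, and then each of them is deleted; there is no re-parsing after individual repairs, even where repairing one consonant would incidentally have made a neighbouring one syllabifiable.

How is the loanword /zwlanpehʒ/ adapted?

Substitution: /z/ → /m/, giving /mwlanpehʒ/.
Syllabifying with onset maximization leaves /m/, /w/, /h/, /ʒ/ stranded (only a nasal (/m/, /n/, or /ŋ/) is licensed in coda position; onsets are limited to one consonant).
Deletion applies to /m/, /w/, /h/, /ʒ/.

lanpe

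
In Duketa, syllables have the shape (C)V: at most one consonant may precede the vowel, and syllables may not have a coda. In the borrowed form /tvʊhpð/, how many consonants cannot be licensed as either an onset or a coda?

Syllabifying with onset maximization leaves /t/, /h/, /p/, /ð/ stranded (no codas are permitted; onsets are limited to one consonant).

4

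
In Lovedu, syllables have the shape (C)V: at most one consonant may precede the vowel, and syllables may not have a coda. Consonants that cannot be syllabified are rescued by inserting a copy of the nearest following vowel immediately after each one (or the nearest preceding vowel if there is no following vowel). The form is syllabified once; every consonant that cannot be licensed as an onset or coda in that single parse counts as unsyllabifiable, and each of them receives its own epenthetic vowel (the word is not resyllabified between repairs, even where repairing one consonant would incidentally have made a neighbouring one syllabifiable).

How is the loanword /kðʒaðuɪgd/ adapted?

kaðaʒaðuɪgɪdɪ

The consonants /k/, /ð/, /g/, /d/ cannot be parsed into a legal (C)V syllable (no codas are permitted; onsets are limited to one consonant).
Epenthesis after each stranded consonant: /k/ → /ka/, /ð/ → /ða/, /g/ → /gɪ/, /d/ → /dɪ/.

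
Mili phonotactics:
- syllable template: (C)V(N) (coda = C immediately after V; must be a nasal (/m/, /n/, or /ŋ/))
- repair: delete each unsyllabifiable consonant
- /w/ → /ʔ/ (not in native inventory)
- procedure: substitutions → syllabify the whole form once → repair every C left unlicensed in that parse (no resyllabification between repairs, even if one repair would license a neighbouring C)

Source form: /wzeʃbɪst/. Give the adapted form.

Substitution: /w/ → /ʔ/, giving /ʔzeʃbɪst/.
The consonants /ʔ/, /ʃ/, /s/, /t/ cannot be parsed into a legal (C)V(N) syllable (only a nasal (/m/, /n/, or /ŋ/) is licensed in coda position; onsets are limited to one consonant).
Deletion applies to /ʔ/, /ʃ/, /s/, /t/.

zebɪ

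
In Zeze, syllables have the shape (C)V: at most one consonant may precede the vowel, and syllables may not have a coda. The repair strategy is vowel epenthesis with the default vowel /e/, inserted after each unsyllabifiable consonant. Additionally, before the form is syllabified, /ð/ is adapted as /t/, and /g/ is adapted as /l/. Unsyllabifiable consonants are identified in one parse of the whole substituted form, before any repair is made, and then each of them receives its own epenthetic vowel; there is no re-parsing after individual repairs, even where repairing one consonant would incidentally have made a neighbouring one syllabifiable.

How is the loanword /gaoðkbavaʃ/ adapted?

laotekebavaʃe

Substitution: /g/ → /l/, /ð/ → /t/, giving /laotkbavaʃ/.
Syllabifying with onset maximization leaves /t/, /k/, /ʃ/ stranded (no codas are permitted; onsets are limited to one consonant).
Inserting the epenthetic vowel yields /t/ → /te/, /k/ → /ke/, /ʃ/ → /ʃe/.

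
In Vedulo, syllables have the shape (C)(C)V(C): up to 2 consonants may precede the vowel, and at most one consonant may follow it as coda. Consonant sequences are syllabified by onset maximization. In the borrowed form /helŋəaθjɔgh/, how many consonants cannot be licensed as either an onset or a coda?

Under (C)(C)V(C), the unsyllabifiable consonants are /h/ (at most one coda consonant is licensed; onsets may contain at most 2 consonants).

1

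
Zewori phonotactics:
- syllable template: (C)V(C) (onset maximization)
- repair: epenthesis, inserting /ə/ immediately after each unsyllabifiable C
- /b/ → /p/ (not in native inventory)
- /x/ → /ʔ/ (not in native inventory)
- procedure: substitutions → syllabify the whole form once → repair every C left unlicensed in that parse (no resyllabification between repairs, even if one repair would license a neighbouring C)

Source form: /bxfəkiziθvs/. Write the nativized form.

pəʔəfəkiziθvəsə

Substitution: /b/ → /p/, /x/ → /ʔ/, giving /pʔfəkiziθvs/.
Syllabifying with onset maximization leaves /p/, /ʔ/, /v/, /s/ stranded (at most one coda consonant is licensed; onsets are limited to one consonant).
Epenthesis after each stranded consonant: /p/ → /pə/, /ʔ/ → /ʔə/, /v/ → /və/, /s/ → /sə/.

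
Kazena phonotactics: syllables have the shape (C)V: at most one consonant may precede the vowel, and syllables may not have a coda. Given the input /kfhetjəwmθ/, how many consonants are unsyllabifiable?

Under (C)V, the unsyllabifiable consonants are /k/, /f/, /t/, /w/, /m/, /θ/ (no codas are permitted; onsets are limited to one consonant).

6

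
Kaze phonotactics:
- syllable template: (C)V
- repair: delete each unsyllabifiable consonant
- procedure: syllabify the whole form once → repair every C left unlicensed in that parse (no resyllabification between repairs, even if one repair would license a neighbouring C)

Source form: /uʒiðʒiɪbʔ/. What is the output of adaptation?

uʒiʒiɪ

Under (C)V, the unsyllabifiable consonants are /ð/, /b/, /ʔ/ (no codas are permitted; onsets are limited to one consonant).
Deletion applies to /ð/, /b/, /ʔ/.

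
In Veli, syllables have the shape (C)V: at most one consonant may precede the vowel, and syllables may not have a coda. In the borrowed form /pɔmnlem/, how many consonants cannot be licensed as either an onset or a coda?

Syllabifying with onset maximization leaves /m/, /n/, /m/ stranded (no codas are permitted; onsets are limited to one consonant).

3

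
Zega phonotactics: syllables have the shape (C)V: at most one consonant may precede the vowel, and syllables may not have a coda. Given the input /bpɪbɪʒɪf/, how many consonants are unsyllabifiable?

2

Under (C)V, the unsyllabifiable consonants are /b/, /f/ (no codas are permitted; onsets are limited to one consonant).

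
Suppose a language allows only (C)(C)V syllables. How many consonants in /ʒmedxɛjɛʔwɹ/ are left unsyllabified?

Under (C)(C)V, the unsyllabifiable consonants are /ʔ/, /w/, /ɹ/ (no codas are permitted; onsets may contain at most 2 consonants).

3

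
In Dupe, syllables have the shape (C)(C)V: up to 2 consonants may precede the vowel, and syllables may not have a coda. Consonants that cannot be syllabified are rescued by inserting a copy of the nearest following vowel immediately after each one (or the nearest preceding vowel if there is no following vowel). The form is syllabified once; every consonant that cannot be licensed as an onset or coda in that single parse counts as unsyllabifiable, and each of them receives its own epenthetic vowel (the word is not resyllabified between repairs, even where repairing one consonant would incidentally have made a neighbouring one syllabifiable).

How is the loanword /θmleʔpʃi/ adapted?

Syllabifying with onset maximization leaves /θ/, /ʔ/ stranded (no codas are permitted; onsets may contain at most 2 consonants).
Inserting the epenthetic vowel yields /θ/ → /θe/, /ʔ/ → /ʔi/.

θemleʔipʃi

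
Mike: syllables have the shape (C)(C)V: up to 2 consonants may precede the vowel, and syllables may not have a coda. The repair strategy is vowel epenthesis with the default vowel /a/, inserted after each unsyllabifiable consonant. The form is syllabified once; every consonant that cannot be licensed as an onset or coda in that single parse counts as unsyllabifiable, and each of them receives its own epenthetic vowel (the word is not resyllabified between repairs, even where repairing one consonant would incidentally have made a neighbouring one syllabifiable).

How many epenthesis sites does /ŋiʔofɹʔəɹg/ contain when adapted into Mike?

3

The unsyllabifiable consonants are /f/, /ɹ/, /g/; each receives one epenthetic vowel.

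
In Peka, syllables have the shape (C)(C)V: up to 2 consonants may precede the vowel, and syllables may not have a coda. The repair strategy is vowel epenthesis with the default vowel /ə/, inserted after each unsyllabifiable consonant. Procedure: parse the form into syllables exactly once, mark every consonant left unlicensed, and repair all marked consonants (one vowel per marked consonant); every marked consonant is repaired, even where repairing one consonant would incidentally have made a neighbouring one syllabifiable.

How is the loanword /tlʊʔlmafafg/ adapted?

Under (C)(C)V, the unsyllabifiable consonants are /ʔ/, /f/, /g/ (no codas are permitted; onsets may contain at most 2 consonants).
Each unlicensed consonant becomes the onset of a new syllable: /ʔ/ → /ʔə/, /f/ → /fə/, /g/ → /gə/.

tlʊʔəlmafafəgə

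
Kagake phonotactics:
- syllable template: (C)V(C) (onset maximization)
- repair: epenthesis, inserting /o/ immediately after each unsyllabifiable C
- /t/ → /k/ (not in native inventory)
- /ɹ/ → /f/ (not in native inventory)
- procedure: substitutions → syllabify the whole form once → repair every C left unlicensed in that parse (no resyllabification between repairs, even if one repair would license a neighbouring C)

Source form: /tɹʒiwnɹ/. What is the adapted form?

kofoʒiwnofo

Substitution: /t/ → /k/, /ɹ/ → /f/, giving /kfʒiwnf/.
Syllabifying with onset maximization leaves /k/, /f/, /n/, /f/ stranded (at most one coda consonant is licensed; onsets are limited to one consonant).
Each unlicensed consonant becomes the onset of a new syllable: /k/ → /ko/, /f/ → /fo/, /n/ → /no/, /f/ → /fo/.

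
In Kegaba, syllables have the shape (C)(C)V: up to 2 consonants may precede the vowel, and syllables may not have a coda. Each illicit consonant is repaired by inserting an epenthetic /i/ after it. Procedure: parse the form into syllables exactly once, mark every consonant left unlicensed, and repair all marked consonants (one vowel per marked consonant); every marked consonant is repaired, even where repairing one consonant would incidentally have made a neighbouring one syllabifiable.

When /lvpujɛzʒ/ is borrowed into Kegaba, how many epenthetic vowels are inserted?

3

The unsyllabifiable consonants are /l/, /z/, /ʒ/; each receives one epenthetic vowel.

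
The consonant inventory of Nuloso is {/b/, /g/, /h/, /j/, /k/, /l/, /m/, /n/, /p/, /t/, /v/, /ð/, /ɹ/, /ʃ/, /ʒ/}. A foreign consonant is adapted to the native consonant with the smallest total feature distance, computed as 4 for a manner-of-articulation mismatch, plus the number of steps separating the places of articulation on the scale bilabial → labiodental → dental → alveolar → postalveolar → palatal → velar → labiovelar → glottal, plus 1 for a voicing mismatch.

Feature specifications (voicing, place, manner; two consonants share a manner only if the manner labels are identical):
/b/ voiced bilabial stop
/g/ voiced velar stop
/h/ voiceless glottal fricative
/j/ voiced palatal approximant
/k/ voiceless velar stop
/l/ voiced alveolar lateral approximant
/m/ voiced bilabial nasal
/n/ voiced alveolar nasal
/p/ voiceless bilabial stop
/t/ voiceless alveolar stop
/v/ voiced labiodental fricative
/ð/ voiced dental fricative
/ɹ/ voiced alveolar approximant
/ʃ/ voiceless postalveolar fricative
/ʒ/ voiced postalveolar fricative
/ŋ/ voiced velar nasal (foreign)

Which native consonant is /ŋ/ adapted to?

n

/n/ is closest: same manner (nasal), place distance 3 (velar→alveolar), same voicing; total 3. Next closest is /g/ at distance 4.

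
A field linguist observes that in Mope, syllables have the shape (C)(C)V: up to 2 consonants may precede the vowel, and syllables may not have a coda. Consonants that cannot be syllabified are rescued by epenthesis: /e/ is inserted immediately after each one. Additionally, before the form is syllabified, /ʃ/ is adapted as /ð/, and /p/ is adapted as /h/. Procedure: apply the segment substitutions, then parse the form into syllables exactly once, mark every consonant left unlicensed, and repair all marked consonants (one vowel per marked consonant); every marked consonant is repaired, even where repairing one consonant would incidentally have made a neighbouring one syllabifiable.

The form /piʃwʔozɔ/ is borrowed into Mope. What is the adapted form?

Substitution: /p/ → /h/, /ʃ/ → /ð/, giving /hiðwʔozɔ/.
Under (C)(C)V, the unsyllabifiable consonants are /ð/ (no codas are permitted; onsets may contain at most 2 consonants).
Inserting the epenthetic vowel yields /ð/ → /ðe/.

hiðewʔozɔ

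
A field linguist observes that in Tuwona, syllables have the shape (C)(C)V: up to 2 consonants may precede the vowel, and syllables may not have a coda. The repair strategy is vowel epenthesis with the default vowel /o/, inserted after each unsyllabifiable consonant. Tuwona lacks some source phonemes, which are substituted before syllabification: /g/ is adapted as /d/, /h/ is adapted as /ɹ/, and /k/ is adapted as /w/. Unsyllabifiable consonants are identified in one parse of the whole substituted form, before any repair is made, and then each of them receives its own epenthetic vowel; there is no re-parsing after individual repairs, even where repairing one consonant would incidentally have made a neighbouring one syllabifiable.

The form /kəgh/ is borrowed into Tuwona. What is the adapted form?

wədoɹo

Substitution: /k/ → /w/, /g/ → /d/, /h/ → /ɹ/, giving /wədɹ/.
The consonants /d/, /ɹ/ cannot be parsed into a legal (C)(C)V syllable (no codas are permitted; onsets may contain at most 2 consonants).
Inserting the epenthetic vowel yields /d/ → /do/, /ɹ/ → /ɹo/.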